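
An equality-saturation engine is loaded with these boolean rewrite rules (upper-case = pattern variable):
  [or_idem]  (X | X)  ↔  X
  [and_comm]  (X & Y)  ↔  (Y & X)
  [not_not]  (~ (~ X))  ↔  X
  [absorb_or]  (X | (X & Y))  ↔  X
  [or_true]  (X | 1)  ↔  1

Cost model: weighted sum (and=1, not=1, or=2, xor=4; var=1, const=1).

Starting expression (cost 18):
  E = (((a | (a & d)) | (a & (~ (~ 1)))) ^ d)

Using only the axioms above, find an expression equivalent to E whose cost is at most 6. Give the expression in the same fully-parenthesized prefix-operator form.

(a ^ d)   [cost 6]

step 1: absorb_or (→) rewrites (a | (a & d)) into a, now ((a | (a & (~ (~ 1)))) ^ d)
step 2: not_not (→) rewrites (~ (~ 1)) into 1, now ((a | (a & 1)) ^ d)
step 3: absorb_or (→) rewrites (a | (a & 1)) into a, reaching cost 6 (bound 6)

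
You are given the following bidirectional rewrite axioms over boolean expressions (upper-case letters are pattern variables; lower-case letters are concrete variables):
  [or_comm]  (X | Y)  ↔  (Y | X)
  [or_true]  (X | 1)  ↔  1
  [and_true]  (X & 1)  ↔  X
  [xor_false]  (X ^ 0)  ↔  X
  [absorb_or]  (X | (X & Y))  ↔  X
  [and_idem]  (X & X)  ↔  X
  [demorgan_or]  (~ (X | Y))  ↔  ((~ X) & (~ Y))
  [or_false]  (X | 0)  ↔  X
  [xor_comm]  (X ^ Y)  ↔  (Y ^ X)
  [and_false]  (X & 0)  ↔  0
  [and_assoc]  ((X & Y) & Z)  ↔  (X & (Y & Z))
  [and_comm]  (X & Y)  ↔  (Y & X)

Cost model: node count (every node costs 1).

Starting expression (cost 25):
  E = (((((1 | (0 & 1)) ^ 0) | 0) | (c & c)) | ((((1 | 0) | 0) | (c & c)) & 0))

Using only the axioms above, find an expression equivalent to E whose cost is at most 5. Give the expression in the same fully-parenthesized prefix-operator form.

(1 | (c & c))   [cost 5]

1. [xor_false →] ((1 | (0 & 1)) ^ 0)  →  (1 | (0 & 1));  E = ((((1 | (0 & 1)) | 0) | (c & c)) | ((((1 | 0) | 0) | (c & c)) & 0))
2. [and_true →] (0 & 1)  →  0;  E = ((((1 | 0) | 0) | (c & c)) | ((((1 | 0) | 0) | (c & c)) & 0))
3. [absorb_or →] ((((1 | 0) | 0) | (c & c)) | ((((1 | 0) | 0) | (c & c)) & 0))  →  (((1 | 0) | 0) | (c & c))
4. [or_false →] ((1 | 0) | 0)  →  (1 | 0);  E = ((1 | 0) | (c & c))
5. [or_false →] (1 | 0)  →  1;  cost 5 ≤ 5, done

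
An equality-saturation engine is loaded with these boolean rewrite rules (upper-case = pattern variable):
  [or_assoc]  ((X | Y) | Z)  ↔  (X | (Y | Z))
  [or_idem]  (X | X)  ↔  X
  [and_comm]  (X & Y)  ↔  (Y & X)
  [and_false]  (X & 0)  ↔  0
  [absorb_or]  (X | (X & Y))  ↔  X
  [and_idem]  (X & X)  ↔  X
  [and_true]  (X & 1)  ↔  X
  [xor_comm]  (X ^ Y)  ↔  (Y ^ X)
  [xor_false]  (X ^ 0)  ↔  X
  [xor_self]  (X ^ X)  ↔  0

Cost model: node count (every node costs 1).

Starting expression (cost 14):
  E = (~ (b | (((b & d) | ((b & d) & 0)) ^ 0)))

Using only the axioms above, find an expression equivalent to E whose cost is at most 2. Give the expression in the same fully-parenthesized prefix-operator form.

(~ b)   [cost 2]

(1) (((b & d) | ((b & d) & 0)) ^ 0)  =[xor_false →]=  ((b & d) | ((b & d) & 0))    ⊢ (~ (b | ((b & d) | ((b & d) & 0))))
(2) ((b & d) | ((b & d) & 0))  =[absorb_or →]=  (b & d)    ⊢ (~ (b | (b & d)))
(3) (b | (b & d))  =[absorb_or →]=  b    ⊢ cost 2, within 2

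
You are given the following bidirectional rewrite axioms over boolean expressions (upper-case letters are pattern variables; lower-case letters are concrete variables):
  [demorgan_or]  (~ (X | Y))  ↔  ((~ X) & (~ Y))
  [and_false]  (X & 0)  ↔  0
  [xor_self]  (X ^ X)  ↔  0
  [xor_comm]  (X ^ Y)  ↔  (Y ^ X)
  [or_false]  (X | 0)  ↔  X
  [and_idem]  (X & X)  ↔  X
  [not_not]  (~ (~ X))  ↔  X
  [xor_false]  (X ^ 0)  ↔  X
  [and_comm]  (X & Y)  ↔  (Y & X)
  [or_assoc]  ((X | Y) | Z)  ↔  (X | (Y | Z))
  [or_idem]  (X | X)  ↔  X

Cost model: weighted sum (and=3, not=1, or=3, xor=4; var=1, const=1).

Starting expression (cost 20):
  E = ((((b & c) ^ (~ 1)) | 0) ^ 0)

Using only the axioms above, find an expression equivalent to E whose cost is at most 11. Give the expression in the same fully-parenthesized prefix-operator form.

((b & c) ^ (~ 1))   [cost 11]

step 1: xor_false (→) rewrites ((((b & c) ^ (~ 1)) | 0) ^ 0) into (((b & c) ^ (~ 1)) | 0)
step 2: or_false (→) rewrites (((b & c) ^ (~ 1)) | 0) into ((b & c) ^ (~ 1)), reaching cost 11 (bound 11)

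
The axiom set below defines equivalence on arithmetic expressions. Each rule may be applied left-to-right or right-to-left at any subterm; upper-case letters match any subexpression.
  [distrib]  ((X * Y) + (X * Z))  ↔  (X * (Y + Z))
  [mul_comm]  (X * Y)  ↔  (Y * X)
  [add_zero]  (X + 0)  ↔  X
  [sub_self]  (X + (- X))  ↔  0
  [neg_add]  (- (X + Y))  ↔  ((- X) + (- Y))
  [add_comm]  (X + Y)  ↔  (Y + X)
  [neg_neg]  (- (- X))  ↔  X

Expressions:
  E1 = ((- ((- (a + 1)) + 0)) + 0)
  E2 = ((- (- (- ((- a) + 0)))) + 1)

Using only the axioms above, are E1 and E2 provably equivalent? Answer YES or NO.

(1) ((- (a + 1)) + 0)  =[add_zero →]=  (- (a + 1))    ⊢ ((- (- (a + 1))) + 0)
(2) (- (- (a + 1)))  =[neg_neg →]=  (a + 1)    ⊢ ((a + 1) + 0)
(3) ((a + 1) + 0)  =[add_zero →]=  (a + 1)
(4) a  =[neg_neg ←]=  (- (- a))    ⊢ ((- (- a)) + 1)
(5) (- a)  =[neg_neg ←]=  (- (- (- a)))    ⊢ ((- (- (- (- a)))) + 1)
(6) (- a)  =[add_zero ←]=  ((- a) + 0)    ⊢ E2

YES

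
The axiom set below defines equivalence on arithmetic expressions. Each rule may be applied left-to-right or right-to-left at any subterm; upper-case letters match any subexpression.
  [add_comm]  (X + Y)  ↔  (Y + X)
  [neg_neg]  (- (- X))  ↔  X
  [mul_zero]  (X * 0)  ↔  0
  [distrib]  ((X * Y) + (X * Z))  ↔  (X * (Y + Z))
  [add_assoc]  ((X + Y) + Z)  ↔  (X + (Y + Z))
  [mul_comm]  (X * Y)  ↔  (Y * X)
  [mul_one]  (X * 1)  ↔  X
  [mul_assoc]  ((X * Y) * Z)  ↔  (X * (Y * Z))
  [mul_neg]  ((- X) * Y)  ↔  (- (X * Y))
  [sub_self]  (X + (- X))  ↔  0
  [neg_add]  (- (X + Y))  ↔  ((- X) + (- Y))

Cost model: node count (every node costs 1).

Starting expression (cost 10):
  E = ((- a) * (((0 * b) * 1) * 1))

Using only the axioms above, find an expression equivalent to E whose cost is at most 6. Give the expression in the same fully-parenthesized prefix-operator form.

((0 * b) * (- a))   [cost 6]

step 1: mul_comm (→) rewrites ((- a) * (((0 * b) * 1) * 1)) into ((((0 * b) * 1) * 1) * (- a))
step 2: mul_one (→) rewrites ((0 * b) * 1) into (0 * b), now (((0 * b) * 1) * (- a))
step 3: mul_one (→) rewrites ((0 * b) * 1) into (0 * b), reaching cost 6 (bound 6)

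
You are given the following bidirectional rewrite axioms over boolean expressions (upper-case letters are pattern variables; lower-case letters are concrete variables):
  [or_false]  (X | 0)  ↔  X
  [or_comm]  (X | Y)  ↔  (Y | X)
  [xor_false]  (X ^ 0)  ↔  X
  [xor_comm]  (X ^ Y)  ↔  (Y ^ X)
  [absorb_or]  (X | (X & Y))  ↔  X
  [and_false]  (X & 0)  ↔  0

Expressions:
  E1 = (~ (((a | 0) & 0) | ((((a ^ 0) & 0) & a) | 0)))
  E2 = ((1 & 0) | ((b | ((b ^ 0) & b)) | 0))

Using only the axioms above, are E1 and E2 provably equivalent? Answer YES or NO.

NO

All listed rules preserve value, hence provable equivalence implies equal values everywhere; look for a separating assignment.
a=0, b=0 gives E1 ↦ 1, E2 ↦ 0; values differ ⇒ not provably equivalent.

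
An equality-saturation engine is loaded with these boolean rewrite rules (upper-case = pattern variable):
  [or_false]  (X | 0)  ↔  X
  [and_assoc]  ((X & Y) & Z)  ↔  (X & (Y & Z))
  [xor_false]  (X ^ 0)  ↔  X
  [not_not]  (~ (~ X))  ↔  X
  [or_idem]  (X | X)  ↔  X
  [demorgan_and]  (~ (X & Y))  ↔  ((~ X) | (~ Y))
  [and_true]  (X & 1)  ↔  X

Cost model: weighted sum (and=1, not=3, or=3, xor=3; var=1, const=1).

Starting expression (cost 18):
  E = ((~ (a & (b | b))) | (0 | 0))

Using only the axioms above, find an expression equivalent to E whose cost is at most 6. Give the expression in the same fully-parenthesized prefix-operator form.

(1) (b | b)  =[or_idem →]=  b    ⊢ ((~ (a & b)) | (0 | 0))
(2) (0 | 0)  =[or_idem →]=  0    ⊢ ((~ (a & b)) | 0)
(3) ((~ (a & b)) | 0)  =[or_false →]=  (~ (a & b))    ⊢ cost 6, within 6

(~ (a & b))   [cost 6]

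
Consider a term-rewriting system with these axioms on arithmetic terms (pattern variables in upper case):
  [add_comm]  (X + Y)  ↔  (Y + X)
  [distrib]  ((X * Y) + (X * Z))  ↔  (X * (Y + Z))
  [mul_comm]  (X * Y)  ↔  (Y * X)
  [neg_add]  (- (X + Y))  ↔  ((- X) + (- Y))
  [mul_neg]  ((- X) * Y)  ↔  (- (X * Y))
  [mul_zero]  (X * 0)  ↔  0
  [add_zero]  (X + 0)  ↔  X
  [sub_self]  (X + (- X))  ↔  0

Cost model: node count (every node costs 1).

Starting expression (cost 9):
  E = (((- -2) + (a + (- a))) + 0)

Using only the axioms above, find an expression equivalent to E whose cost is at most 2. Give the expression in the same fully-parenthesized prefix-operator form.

(- -2)   [cost 2]

(1) (a + (- a))  =[sub_self →]=  0    ⊢ (((- -2) + 0) + 0)
(2) ((- -2) + 0)  =[add_zero →]=  (- -2)    ⊢ ((- -2) + 0)
(3) ((- -2) + 0)  =[add_zero →]=  (- -2)    ⊢ cost 2, within 2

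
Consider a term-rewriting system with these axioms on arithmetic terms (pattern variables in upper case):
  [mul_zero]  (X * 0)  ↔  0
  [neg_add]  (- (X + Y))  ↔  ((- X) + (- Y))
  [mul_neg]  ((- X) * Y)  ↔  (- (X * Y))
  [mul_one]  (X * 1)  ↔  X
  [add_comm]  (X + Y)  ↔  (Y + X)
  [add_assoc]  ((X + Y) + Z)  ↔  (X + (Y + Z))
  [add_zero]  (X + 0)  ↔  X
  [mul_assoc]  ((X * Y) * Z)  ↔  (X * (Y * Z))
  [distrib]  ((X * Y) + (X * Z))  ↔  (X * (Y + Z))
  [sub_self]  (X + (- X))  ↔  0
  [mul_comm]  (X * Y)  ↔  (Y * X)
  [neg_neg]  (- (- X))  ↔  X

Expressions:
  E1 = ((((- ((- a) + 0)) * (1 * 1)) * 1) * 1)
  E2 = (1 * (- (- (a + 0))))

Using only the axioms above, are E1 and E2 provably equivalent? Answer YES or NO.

(1) ((- a) + 0)  =[add_zero →]=  (- a)    ⊢ ((((- (- a)) * (1 * 1)) * 1) * 1)
(2) (((- (- a)) * (1 * 1)) * 1)  =[mul_one →]=  ((- (- a)) * (1 * 1))    ⊢ (((- (- a)) * (1 * 1)) * 1)
(3) (1 * 1)  =[mul_one →]=  1    ⊢ (((- (- a)) * 1) * 1)
(4) ((- (- a)) * 1)  =[mul_one →]=  (- (- a))    ⊢ ((- (- a)) * 1)
(5) ((- (- a)) * 1)  =[mul_one →]=  (- (- a))
(6) a  =[add_zero ←]=  (a + 0)    ⊢ (- (- (a + 0)))
(7) (- (- (a + 0)))  =[mul_one ←]=  ((- (- (a + 0))) * 1)
(8) ((- (- (a + 0))) * 1)  =[mul_comm →]=  (1 * (- (- (a + 0))))    ⊢ E2

YES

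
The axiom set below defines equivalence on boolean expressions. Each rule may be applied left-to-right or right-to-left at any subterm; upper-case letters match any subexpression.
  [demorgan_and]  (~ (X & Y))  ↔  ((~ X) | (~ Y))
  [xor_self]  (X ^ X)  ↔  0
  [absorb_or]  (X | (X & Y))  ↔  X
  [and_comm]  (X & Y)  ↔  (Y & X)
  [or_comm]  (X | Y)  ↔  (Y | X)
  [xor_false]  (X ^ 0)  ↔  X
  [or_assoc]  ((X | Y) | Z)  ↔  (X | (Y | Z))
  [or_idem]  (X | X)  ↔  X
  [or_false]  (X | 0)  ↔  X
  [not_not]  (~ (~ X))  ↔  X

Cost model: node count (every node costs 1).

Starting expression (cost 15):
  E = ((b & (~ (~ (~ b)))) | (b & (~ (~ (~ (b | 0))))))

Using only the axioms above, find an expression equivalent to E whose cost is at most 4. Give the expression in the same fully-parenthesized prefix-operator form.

1. [or_false →] (b | 0)  →  b;  E = ((b & (~ (~ (~ b)))) | (b & (~ (~ (~ b)))))
2. [or_idem →] ((b & (~ (~ (~ b)))) | (b & (~ (~ (~ b)))))  →  (b & (~ (~ (~ b))))
3. [not_not →] (~ (~ (~ b)))  →  (~ b);  cost 4 ≤ 4, done

(b & (~ b))   [cost 4]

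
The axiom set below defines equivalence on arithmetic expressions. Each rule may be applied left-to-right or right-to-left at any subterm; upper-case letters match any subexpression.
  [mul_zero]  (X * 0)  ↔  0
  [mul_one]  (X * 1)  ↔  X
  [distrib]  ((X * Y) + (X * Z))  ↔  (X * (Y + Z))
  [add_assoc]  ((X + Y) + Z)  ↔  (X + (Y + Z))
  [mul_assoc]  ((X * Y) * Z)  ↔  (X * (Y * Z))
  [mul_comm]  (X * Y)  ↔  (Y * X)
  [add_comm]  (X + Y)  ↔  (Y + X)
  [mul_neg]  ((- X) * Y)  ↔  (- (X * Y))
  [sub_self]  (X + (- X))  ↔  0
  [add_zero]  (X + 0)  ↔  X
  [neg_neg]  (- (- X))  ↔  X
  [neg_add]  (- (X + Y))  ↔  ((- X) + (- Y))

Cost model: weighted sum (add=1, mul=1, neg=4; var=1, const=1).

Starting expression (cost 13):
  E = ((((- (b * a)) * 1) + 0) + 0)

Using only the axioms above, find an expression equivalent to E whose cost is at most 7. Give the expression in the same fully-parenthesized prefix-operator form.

(1) ((- (b * a)) * 1)  =[mul_one →]=  (- (b * a))    ⊢ (((- (b * a)) + 0) + 0)
(2) (((- (b * a)) + 0) + 0)  =[add_zero →]=  ((- (b * a)) + 0)
(3) ((- (b * a)) + 0)  =[add_zero →]=  (- (b * a))    ⊢ cost 7, within 7

(- (b * a))   [cost 7]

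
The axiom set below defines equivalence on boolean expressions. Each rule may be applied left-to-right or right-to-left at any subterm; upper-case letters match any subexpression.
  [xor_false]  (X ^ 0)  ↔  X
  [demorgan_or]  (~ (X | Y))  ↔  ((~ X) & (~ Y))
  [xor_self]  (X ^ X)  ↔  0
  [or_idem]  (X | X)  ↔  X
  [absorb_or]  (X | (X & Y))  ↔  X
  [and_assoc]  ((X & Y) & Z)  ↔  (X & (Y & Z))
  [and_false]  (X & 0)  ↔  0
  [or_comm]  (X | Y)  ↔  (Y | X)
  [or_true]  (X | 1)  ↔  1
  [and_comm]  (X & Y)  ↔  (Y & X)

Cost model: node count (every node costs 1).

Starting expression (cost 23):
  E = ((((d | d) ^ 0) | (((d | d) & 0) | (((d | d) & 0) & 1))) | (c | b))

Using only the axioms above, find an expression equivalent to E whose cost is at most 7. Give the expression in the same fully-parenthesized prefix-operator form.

step 1: absorb_or (→) rewrites (((d | d) & 0) | (((d | d) & 0) & 1)) into ((d | d) & 0), now ((((d | d) ^ 0) | ((d | d) & 0)) | (c | b))
step 2: xor_false (→) rewrites ((d | d) ^ 0) into (d | d), now (((d | d) | ((d | d) & 0)) | (c | b))
step 3: absorb_or (→) rewrites ((d | d) | ((d | d) & 0)) into (d | d), reaching cost 7 (bound 7)

((d | d) | (c | b))   [cost 7]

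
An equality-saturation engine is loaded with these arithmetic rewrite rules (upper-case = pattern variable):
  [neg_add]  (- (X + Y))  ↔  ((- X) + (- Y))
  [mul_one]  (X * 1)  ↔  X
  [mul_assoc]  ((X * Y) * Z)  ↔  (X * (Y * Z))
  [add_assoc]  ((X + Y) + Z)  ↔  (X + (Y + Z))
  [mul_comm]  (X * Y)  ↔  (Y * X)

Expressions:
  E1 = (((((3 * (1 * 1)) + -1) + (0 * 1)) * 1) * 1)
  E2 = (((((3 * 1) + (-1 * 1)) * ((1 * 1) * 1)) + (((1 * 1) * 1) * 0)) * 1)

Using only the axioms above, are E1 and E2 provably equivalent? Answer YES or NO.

step 1: mul_one (→) rewrites ((((3 * (1 * 1)) + -1) + (0 * 1)) * 1) into (((3 * (1 * 1)) + -1) + (0 * 1)), now ((((3 * (1 * 1)) + -1) + (0 * 1)) * 1)
step 2: mul_one (→) rewrites (0 * 1) into 0, now ((((3 * (1 * 1)) + -1) + 0) * 1)
step 3: mul_one (→) rewrites ((((3 * (1 * 1)) + -1) + 0) * 1) into (((3 * (1 * 1)) + -1) + 0)
step 4: mul_one (→) rewrites (1 * 1) into 1, now (((3 * 1) + -1) + 0)
step 5: mul_one (→) rewrites (3 * 1) into 3, now ((3 + -1) + 0)
step 6: mul_one (←) rewrites -1 into (-1 * 1), now ((3 + (-1 * 1)) + 0)
step 7: mul_one (←) rewrites (3 + (-1 * 1)) into ((3 + (-1 * 1)) * 1), now (((3 + (-1 * 1)) * 1) + 0)
step 8: mul_one (←) rewrites 1 into (1 * 1), now (((3 + (-1 * 1)) * (1 * 1)) + 0)
step 9: mul_one (←) rewrites 0 into (0 * 1), now (((3 + (-1 * 1)) * (1 * 1)) + (0 * 1))
step 10: mul_one (←) rewrites 3 into (3 * 1), now ((((3 * 1) + (-1 * 1)) * (1 * 1)) + (0 * 1))
step 11: mul_one (←) rewrites (1 * 1) into ((1 * 1) * 1), now ((((3 * 1) + (-1 * 1)) * ((1 * 1) * 1)) + (0 * 1))
step 12: mul_one (←) rewrites 1 into (1 * 1), now ((((3 * 1) + (-1 * 1)) * ((1 * 1) * 1)) + (0 * (1 * 1)))
step 13: mul_comm (→) rewrites (0 * (1 * 1)) into ((1 * 1) * 0), now ((((3 * 1) + (-1 * 1)) * ((1 * 1) * 1)) + ((1 * 1) * 0))
step 14: mul_one (←) rewrites 1 into (1 * 1), now ((((3 * 1) + (-1 * 1)) * ((1 * 1) * 1)) + (((1 * 1) * 1) * 0))
step 15: mul_one (←) rewrites ((((3 * 1) + (-1 * 1)) * ((1 * 1) * 1)) + (((1 * 1) * 1) * 0)) into (((((3 * 1) + (-1 * 1)) * ((1 * 1) * 1)) + (((1 * 1) * 1) * 0)) * 1), which is E2

YES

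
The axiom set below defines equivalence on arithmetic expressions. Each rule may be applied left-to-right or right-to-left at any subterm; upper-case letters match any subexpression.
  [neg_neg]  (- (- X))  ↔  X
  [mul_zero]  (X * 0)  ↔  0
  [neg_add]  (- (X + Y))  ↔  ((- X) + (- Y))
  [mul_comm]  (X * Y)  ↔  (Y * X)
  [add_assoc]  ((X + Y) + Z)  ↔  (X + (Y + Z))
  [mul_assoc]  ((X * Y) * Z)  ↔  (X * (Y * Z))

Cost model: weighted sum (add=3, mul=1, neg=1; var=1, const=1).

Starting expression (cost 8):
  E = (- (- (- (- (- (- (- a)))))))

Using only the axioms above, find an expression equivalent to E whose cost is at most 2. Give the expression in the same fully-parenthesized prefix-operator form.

step 1: neg_neg (→) rewrites (- (- (- (- (- (- (- a))))))) into (- (- (- (- (- a)))))
step 2: neg_neg (→) rewrites (- (- (- (- (- a))))) into (- (- (- a)))
step 3: neg_neg (→) rewrites (- (- (- a))) into (- a), reaching cost 2 (bound 2)

(- a)   [cost 2]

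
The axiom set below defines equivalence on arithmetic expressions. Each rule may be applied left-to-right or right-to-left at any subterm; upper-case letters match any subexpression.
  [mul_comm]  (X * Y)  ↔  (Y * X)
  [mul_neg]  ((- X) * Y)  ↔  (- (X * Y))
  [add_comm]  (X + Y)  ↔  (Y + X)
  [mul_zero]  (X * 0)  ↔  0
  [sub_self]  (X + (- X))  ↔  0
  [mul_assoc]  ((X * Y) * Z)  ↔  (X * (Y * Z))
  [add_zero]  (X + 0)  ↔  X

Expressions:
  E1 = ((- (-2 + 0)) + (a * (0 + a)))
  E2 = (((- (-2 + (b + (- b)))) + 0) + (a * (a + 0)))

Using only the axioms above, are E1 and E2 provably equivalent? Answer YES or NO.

step 1: add_comm (→) rewrites (0 + a) into (a + 0), now ((- (-2 + 0)) + (a * (a + 0)))
step 2: add_zero (→) rewrites (-2 + 0) into -2, now ((- -2) + (a * (a + 0)))
step 3: add_zero (→) rewrites (a + 0) into a, now ((- -2) + (a * a))
step 4: add_zero (←) rewrites -2 into (-2 + 0), now ((- (-2 + 0)) + (a * a))
step 5: add_zero (←) rewrites (- (-2 + 0)) into ((- (-2 + 0)) + 0), now (((- (-2 + 0)) + 0) + (a * a))
step 6: add_zero (←) rewrites a into (a + 0), now (((- (-2 + 0)) + 0) + (a * (a + 0)))
step 7: sub_self (←) rewrites 0 into (b + (- b)), which is E2

YES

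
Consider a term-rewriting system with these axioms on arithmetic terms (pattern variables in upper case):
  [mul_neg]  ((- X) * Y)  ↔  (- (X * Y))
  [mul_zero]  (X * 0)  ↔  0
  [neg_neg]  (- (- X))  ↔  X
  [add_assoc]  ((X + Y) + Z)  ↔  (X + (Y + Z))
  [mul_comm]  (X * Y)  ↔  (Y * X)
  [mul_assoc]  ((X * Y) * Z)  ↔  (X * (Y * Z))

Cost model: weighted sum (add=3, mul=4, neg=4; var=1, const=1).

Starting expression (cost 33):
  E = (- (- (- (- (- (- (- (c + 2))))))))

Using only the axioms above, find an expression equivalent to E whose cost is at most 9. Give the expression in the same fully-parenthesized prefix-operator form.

1. [neg_neg →] (- (- (- (- (- (c + 2))))))  →  (- (- (- (c + 2))));  E = (- (- (- (- (- (c + 2))))))
2. [neg_neg →] (- (- (c + 2)))  →  (c + 2);  E = (- (- (- (c + 2))))
3. [neg_neg →] (- (- (c + 2)))  →  (c + 2);  cost 9 ≤ 9, done

(- (c + 2))   [cost 9]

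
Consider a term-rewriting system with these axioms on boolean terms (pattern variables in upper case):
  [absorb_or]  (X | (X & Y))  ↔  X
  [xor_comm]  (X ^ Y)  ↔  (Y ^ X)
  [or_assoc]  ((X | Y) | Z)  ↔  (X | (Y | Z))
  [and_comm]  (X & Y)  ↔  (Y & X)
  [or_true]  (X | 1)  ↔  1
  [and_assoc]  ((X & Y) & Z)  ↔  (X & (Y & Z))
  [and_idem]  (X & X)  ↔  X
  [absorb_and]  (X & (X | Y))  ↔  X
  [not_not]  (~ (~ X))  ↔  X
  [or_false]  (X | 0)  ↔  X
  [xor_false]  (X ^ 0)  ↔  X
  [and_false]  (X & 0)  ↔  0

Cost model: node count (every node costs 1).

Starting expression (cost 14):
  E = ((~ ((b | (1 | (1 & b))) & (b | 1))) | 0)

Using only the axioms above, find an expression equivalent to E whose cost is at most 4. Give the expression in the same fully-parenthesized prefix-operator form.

(~ (b | 1))   [cost 4]

(1) ((~ ((b | (1 | (1 & b))) & (b | 1))) | 0)  =[or_false →]=  (~ ((b | (1 | (1 & b))) & (b | 1)))
(2) (1 | (1 & b))  =[absorb_or →]=  1    ⊢ (~ ((b | 1) & (b | 1)))
(3) ((b | 1) & (b | 1))  =[and_idem →]=  (b | 1)    ⊢ cost 4, within 4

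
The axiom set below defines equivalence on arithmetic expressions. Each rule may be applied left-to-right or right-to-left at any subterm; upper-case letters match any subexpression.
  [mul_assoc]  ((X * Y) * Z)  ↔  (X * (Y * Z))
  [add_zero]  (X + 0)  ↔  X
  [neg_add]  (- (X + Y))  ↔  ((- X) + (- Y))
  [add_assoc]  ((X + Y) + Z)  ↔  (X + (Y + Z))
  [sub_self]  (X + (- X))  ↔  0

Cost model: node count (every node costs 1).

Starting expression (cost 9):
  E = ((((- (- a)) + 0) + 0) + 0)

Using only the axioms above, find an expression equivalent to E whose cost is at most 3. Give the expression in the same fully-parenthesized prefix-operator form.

(- (- a))   [cost 3]

step 1: add_zero (→) rewrites ((((- (- a)) + 0) + 0) + 0) into (((- (- a)) + 0) + 0)
step 2: add_zero (→) rewrites ((- (- a)) + 0) into (- (- a)), now ((- (- a)) + 0)
step 3: add_zero (→) rewrites ((- (- a)) + 0) into (- (- a)), reaching cost 3 (bound 3)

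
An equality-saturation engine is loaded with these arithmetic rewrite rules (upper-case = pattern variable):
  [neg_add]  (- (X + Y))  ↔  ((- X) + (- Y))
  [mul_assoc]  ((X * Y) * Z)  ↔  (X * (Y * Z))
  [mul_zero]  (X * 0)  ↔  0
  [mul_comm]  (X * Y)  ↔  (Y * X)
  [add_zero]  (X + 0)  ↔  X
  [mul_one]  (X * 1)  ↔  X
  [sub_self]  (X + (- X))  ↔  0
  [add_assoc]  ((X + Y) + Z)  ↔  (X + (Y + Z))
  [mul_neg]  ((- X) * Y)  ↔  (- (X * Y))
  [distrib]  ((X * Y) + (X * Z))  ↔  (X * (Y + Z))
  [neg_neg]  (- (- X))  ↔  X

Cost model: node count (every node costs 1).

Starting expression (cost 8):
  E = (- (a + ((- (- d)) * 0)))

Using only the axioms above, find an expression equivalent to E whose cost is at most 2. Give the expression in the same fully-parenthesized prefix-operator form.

1. [neg_neg →] (- (- d))  →  d;  E = (- (a + (d * 0)))
2. [mul_zero →] (d * 0)  →  0;  E = (- (a + 0))
3. [add_zero →] (a + 0)  →  a;  cost 2 ≤ 2, done

(- a)   [cost 2]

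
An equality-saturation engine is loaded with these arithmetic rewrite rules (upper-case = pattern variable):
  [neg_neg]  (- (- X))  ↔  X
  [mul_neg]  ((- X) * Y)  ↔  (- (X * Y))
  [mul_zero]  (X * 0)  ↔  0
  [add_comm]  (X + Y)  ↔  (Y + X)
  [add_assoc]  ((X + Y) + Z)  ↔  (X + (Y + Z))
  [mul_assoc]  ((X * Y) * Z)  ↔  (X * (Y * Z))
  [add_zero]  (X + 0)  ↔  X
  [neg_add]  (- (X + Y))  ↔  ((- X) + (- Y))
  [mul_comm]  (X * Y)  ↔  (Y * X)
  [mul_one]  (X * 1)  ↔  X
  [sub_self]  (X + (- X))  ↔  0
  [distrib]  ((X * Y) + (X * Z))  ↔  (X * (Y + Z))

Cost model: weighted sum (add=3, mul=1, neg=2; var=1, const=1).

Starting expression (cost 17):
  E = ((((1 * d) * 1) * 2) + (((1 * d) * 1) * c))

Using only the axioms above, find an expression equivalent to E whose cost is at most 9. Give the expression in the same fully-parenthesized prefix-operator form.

((d * 1) * (2 + c))   [cost 9]

1. [distrib →] ((((1 * d) * 1) * 2) + (((1 * d) * 1) * c))  →  (((1 * d) * 1) * (2 + c))
2. [mul_comm →] (1 * d)  →  (d * 1);  E = (((d * 1) * 1) * (2 + c))
3. [mul_one →] ((d * 1) * 1)  →  (d * 1);  cost 9 ≤ 9, done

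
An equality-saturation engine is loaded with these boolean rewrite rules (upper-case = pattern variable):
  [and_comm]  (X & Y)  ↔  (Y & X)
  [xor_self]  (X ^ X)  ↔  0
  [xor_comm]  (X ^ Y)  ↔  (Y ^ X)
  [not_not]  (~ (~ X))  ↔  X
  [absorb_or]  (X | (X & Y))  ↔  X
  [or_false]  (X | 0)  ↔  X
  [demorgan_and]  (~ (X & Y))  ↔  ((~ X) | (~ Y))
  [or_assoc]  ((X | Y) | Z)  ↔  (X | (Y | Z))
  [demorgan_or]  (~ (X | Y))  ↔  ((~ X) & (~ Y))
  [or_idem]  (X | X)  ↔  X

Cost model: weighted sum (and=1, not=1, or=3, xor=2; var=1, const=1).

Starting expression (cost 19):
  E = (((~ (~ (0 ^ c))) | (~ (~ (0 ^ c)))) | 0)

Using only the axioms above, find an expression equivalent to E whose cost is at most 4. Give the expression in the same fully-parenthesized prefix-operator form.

(1) ((~ (~ (0 ^ c))) | (~ (~ (0 ^ c))))  =[or_idem →]=  (~ (~ (0 ^ c)))    ⊢ ((~ (~ (0 ^ c))) | 0)
(2) (~ (~ (0 ^ c)))  =[not_not →]=  (0 ^ c)    ⊢ ((0 ^ c) | 0)
(3) ((0 ^ c) | 0)  =[or_false →]=  (0 ^ c)    ⊢ cost 4, within 4

(0 ^ c)   [cost 4]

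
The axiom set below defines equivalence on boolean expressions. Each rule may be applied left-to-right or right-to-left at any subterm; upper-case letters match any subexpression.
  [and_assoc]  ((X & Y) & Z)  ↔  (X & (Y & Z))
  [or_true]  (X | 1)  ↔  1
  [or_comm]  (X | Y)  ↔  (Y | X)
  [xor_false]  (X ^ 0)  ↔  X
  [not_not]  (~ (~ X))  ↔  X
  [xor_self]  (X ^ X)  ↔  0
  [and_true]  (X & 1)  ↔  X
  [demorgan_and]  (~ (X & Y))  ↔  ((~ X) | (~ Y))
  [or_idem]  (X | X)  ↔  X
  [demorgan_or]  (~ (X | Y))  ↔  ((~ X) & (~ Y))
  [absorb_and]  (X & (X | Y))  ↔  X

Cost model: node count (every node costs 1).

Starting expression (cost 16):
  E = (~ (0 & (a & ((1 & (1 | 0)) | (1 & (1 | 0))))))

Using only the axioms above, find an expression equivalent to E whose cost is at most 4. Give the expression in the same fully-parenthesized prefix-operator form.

(~ (0 & a))   [cost 4]

step 1: or_idem (→) rewrites ((1 & (1 | 0)) | (1 & (1 | 0))) into (1 & (1 | 0)), now (~ (0 & (a & (1 & (1 | 0)))))
step 2: absorb_and (→) rewrites (1 & (1 | 0)) into 1, now (~ (0 & (a & 1)))
step 3: and_true (→) rewrites (a & 1) into a, reaching cost 4 (bound 4)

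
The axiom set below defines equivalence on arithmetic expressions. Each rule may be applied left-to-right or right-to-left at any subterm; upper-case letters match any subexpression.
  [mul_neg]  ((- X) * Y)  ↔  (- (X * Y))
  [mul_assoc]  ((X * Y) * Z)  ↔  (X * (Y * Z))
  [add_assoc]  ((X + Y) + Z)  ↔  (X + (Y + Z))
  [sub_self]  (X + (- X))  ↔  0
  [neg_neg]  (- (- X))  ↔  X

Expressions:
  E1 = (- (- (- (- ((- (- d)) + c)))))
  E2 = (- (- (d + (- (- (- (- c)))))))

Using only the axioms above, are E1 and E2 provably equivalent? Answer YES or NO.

YES

1. [neg_neg →] (- (- d))  →  d;  E1 = (- (- (- (- (d + c)))))
2. [neg_neg →] (- (- (- (- (d + c)))))  →  (- (- (d + c)))
3. [neg_neg ←] c  →  (- (- c));  E1 = (- (- (d + (- (- c)))))
4. [neg_neg ←] (- c)  →  (- (- (- c)));  this is E2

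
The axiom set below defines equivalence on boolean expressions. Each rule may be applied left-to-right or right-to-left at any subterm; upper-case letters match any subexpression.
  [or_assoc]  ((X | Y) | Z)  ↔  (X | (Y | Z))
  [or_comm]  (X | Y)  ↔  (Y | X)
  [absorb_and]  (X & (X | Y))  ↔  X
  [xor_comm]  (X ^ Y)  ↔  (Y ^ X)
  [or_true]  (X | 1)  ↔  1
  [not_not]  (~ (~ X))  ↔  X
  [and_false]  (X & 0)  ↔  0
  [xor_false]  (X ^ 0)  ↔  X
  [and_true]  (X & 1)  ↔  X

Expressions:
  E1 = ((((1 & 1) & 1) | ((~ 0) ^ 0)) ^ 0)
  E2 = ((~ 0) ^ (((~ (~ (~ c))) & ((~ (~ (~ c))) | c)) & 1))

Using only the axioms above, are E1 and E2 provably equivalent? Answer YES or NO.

All listed rules preserve value, hence provable equivalence implies equal values everywhere; look for a separating assignment.
c=0 gives E1 ↦ 1, E2 ↦ 0; values differ ⇒ not provably equivalent.

NO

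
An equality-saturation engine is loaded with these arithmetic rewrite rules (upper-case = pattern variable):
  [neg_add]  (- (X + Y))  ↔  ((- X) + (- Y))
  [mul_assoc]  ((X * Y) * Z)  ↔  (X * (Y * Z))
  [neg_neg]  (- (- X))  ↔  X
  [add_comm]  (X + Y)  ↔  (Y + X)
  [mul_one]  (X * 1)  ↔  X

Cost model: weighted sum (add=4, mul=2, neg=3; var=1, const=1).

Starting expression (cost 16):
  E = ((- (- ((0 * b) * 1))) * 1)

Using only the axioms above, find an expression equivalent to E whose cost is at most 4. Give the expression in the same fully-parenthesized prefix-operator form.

1. [neg_neg →] (- (- ((0 * b) * 1)))  →  ((0 * b) * 1);  E = (((0 * b) * 1) * 1)
2. [mul_one →] ((0 * b) * 1)  →  (0 * b);  E = ((0 * b) * 1)
3. [mul_one →] ((0 * b) * 1)  →  (0 * b);  cost 4 ≤ 4, done

(0 * b)   [cost 4]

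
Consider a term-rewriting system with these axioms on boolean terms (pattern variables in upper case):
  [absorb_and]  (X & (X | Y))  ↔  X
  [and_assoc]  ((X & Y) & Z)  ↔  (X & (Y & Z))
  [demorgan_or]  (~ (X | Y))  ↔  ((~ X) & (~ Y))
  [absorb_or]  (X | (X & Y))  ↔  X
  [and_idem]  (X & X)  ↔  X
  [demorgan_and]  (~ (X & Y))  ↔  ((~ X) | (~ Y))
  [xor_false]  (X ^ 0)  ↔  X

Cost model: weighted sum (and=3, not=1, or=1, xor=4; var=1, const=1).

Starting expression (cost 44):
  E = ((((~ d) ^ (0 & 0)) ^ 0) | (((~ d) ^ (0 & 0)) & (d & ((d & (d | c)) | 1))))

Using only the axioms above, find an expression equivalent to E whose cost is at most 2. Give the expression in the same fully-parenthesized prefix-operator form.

(~ d)   [cost 2]

step 1: absorb_and (→) rewrites (d & (d | c)) into d, now ((((~ d) ^ (0 & 0)) ^ 0) | (((~ d) ^ (0 & 0)) & (d & (d | 1))))
step 2: absorb_and (→) rewrites (d & (d | 1)) into d, now ((((~ d) ^ (0 & 0)) ^ 0) | (((~ d) ^ (0 & 0)) & d))
step 3: and_idem (→) rewrites (0 & 0) into 0, now ((((~ d) ^ 0) ^ 0) | (((~ d) ^ (0 & 0)) & d))
step 4: and_idem (→) rewrites (0 & 0) into 0, now ((((~ d) ^ 0) ^ 0) | (((~ d) ^ 0) & d))
step 5: xor_false (→) rewrites (((~ d) ^ 0) ^ 0) into ((~ d) ^ 0), now (((~ d) ^ 0) | (((~ d) ^ 0) & d))
step 6: absorb_or (→) rewrites (((~ d) ^ 0) | (((~ d) ^ 0) & d)) into ((~ d) ^ 0)
step 7: xor_false (→) rewrites ((~ d) ^ 0) into (~ d), reaching cost 2 (bound 2)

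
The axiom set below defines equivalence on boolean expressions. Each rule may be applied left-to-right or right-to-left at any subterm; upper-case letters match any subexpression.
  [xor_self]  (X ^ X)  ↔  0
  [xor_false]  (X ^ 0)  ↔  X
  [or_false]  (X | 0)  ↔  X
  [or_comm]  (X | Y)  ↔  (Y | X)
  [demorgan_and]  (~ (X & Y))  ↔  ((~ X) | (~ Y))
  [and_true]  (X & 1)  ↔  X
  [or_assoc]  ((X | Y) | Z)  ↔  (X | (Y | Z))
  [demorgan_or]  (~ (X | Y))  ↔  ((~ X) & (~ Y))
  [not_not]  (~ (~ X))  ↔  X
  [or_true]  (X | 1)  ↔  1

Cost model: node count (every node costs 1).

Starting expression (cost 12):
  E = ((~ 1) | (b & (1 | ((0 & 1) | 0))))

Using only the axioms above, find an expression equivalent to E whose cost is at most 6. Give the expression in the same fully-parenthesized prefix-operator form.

step 1: or_false (→) rewrites ((0 & 1) | 0) into (0 & 1), now ((~ 1) | (b & (1 | (0 & 1))))
step 2: and_true (→) rewrites (0 & 1) into 0, now ((~ 1) | (b & (1 | 0)))
step 3: or_false (→) rewrites (1 | 0) into 1, reaching cost 6 (bound 6)

((~ 1) | (b & 1))   [cost 6]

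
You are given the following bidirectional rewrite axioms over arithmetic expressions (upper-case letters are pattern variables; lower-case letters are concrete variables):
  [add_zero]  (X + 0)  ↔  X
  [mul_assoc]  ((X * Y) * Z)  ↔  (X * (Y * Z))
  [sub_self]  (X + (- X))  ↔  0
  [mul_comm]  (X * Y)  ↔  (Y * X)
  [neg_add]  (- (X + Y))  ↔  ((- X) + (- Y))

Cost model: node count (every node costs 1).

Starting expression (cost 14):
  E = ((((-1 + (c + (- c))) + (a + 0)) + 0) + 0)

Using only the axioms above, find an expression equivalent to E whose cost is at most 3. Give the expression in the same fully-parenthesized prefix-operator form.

(-1 + a)   [cost 3]

step 1: sub_self (→) rewrites (c + (- c)) into 0, now ((((-1 + 0) + (a + 0)) + 0) + 0)
step 2: add_zero (→) rewrites (a + 0) into a, now ((((-1 + 0) + a) + 0) + 0)
step 3: add_zero (→) rewrites (((-1 + 0) + a) + 0) into ((-1 + 0) + a), now (((-1 + 0) + a) + 0)
step 4: add_zero (→) rewrites (((-1 + 0) + a) + 0) into ((-1 + 0) + a)
step 5: add_zero (→) rewrites (-1 + 0) into -1, reaching cost 3 (bound 3)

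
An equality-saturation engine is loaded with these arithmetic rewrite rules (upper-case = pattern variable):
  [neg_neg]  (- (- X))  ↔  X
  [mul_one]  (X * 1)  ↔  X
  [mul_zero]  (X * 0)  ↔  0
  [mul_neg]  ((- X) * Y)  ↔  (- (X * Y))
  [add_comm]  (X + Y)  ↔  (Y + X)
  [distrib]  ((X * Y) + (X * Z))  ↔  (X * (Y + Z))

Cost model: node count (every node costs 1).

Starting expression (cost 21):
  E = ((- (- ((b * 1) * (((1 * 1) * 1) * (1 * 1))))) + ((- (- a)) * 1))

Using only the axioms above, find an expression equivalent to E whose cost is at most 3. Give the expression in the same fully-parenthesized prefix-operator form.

(1) (- (- ((b * 1) * (((1 * 1) * 1) * (1 * 1)))))  =[neg_neg →]=  ((b * 1) * (((1 * 1) * 1) * (1 * 1)))    ⊢ (((b * 1) * (((1 * 1) * 1) * (1 * 1))) + ((- (- a)) * 1))
(2) ((- (- a)) * 1)  =[mul_one →]=  (- (- a))    ⊢ (((b * 1) * (((1 * 1) * 1) * (1 * 1))) + (- (- a)))
(3) (1 * 1)  =[mul_one →]=  1    ⊢ (((b * 1) * (((1 * 1) * 1) * 1)) + (- (- a)))
(4) (b * 1)  =[mul_one →]=  b    ⊢ ((b * (((1 * 1) * 1) * 1)) + (- (- a)))
(5) ((1 * 1) * 1)  =[mul_one →]=  (1 * 1)    ⊢ ((b * ((1 * 1) * 1)) + (- (- a)))
(6) ((1 * 1) * 1)  =[mul_one →]=  (1 * 1)    ⊢ ((b * (1 * 1)) + (- (- a)))
(7) (1 * 1)  =[mul_one →]=  1    ⊢ ((b * 1) + (- (- a)))
(8) ((b * 1) + (- (- a)))  =[add_comm →]=  ((- (- a)) + (b * 1))
(9) (b * 1)  =[mul_one →]=  b    ⊢ ((- (- a)) + b)
(10) (- (- a))  =[neg_neg →]=  a    ⊢ cost 3, within 3

(a + b)   [cost 3]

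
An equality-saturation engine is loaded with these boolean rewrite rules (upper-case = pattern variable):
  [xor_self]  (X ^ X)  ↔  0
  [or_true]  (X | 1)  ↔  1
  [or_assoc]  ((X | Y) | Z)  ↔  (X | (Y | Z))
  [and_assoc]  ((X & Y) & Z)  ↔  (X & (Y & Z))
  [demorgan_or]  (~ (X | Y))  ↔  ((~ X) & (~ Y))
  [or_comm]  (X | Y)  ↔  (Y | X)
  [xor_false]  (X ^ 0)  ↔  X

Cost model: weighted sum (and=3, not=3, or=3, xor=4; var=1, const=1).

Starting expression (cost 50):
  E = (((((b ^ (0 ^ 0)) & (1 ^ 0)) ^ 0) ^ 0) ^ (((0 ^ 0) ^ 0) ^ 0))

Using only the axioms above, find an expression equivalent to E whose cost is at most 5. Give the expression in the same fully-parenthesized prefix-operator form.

(1) ((((b ^ (0 ^ 0)) & (1 ^ 0)) ^ 0) ^ 0)  =[xor_false →]=  (((b ^ (0 ^ 0)) & (1 ^ 0)) ^ 0)    ⊢ ((((b ^ (0 ^ 0)) & (1 ^ 0)) ^ 0) ^ (((0 ^ 0) ^ 0) ^ 0))
(2) (0 ^ 0)  =[xor_false →]=  0    ⊢ ((((b ^ 0) & (1 ^ 0)) ^ 0) ^ (((0 ^ 0) ^ 0) ^ 0))
(3) (((0 ^ 0) ^ 0) ^ 0)  =[xor_false →]=  ((0 ^ 0) ^ 0)    ⊢ ((((b ^ 0) & (1 ^ 0)) ^ 0) ^ ((0 ^ 0) ^ 0))
(4) ((0 ^ 0) ^ 0)  =[xor_false →]=  (0 ^ 0)    ⊢ ((((b ^ 0) & (1 ^ 0)) ^ 0) ^ (0 ^ 0))
(5) (0 ^ 0)  =[xor_false →]=  0    ⊢ ((((b ^ 0) & (1 ^ 0)) ^ 0) ^ 0)
(6) ((((b ^ 0) & (1 ^ 0)) ^ 0) ^ 0)  =[xor_false →]=  (((b ^ 0) & (1 ^ 0)) ^ 0)
(7) (1 ^ 0)  =[xor_false →]=  1    ⊢ (((b ^ 0) & 1) ^ 0)
(8) (b ^ 0)  =[xor_false →]=  b    ⊢ ((b & 1) ^ 0)
(9) ((b & 1) ^ 0)  =[xor_false →]=  (b & 1)    ⊢ cost 5, within 5

(b & 1)   [cost 5]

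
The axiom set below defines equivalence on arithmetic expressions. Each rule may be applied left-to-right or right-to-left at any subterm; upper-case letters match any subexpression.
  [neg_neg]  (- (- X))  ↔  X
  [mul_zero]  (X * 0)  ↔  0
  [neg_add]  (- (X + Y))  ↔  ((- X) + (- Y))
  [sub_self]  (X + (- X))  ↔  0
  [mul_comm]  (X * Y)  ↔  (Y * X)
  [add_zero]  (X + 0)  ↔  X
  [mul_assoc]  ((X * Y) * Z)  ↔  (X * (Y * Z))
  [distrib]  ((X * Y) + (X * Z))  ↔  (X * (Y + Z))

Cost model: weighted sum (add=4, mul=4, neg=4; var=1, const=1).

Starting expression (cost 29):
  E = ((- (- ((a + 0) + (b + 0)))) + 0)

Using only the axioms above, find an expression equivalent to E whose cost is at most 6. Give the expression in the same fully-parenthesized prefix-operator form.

step 1: neg_neg (→) rewrites (- (- ((a + 0) + (b + 0)))) into ((a + 0) + (b + 0)), now (((a + 0) + (b + 0)) + 0)
step 2: add_zero (→) rewrites (b + 0) into b, now (((a + 0) + b) + 0)
step 3: add_zero (→) rewrites (((a + 0) + b) + 0) into ((a + 0) + b)
step 4: add_zero (→) rewrites (a + 0) into a, reaching cost 6 (bound 6)

(a + b)   [cost 6]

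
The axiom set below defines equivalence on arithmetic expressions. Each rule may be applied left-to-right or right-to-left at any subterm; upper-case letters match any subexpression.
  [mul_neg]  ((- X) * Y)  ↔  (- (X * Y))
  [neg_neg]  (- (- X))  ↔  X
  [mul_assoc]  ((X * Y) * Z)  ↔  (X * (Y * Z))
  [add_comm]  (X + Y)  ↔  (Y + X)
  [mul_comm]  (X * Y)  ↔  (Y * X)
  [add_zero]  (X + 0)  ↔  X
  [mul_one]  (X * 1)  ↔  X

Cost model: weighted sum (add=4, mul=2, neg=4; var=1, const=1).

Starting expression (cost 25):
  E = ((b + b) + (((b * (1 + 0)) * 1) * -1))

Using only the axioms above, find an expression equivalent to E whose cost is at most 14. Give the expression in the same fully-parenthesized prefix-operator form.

(1) ((b * (1 + 0)) * 1)  =[mul_one →]=  (b * (1 + 0))    ⊢ ((b + b) + ((b * (1 + 0)) * -1))
(2) (1 + 0)  =[add_zero →]=  1    ⊢ ((b + b) + ((b * 1) * -1))
(3) (b * 1)  =[mul_one →]=  b    ⊢ cost 14, within 14

((b + b) + (b * -1))   [cost 14]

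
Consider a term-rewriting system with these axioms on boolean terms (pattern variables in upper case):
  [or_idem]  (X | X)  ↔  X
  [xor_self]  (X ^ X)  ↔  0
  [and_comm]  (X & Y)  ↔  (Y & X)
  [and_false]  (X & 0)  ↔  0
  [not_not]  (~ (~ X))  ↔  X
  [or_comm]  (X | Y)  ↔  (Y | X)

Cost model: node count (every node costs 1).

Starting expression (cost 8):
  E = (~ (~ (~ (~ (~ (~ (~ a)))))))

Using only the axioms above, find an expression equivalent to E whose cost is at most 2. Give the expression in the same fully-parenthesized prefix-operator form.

(~ a)   [cost 2]

(1) (~ (~ (~ a)))  =[not_not →]=  (~ a)    ⊢ (~ (~ (~ (~ (~ a)))))
(2) (~ (~ (~ (~ a))))  =[not_not →]=  (~ (~ a))    ⊢ (~ (~ (~ a)))
(3) (~ (~ (~ a)))  =[not_not →]=  (~ a)    ⊢ cost 2, within 2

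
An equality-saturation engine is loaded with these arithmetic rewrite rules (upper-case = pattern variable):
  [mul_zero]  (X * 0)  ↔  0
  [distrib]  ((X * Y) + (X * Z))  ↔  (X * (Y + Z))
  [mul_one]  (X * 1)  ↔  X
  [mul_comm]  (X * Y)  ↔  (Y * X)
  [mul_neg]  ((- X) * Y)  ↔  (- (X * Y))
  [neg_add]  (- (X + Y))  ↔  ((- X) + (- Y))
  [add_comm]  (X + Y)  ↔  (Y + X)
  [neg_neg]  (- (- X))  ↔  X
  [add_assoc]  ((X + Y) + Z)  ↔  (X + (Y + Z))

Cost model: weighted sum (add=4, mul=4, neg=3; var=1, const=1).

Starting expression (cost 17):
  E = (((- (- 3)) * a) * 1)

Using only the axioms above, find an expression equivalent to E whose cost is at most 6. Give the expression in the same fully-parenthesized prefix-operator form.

(a * 3)   [cost 6]

step 1: neg_neg (→) rewrites (- (- 3)) into 3, now ((3 * a) * 1)
step 2: mul_comm (→) rewrites (3 * a) into (a * 3), now ((a * 3) * 1)
step 3: mul_one (→) rewrites ((a * 3) * 1) into (a * 3), reaching cost 6 (bound 6)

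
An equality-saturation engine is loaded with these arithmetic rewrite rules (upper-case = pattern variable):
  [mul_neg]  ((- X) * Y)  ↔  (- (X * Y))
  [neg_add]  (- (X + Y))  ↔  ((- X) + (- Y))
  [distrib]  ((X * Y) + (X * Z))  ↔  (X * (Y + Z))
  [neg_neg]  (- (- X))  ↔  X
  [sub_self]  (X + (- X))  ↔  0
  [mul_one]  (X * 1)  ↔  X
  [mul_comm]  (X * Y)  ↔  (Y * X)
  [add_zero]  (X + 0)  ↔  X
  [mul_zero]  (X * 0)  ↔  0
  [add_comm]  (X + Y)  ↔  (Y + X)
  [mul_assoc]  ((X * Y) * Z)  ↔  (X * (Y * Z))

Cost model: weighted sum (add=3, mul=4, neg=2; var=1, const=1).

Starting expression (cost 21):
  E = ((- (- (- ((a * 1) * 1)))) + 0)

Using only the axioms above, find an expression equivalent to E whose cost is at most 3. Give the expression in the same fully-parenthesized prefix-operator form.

(- a)   [cost 3]

1. [mul_one →] (a * 1)  →  a;  E = ((- (- (- (a * 1)))) + 0)
2. [mul_one →] (a * 1)  →  a;  E = ((- (- (- a))) + 0)
3. [add_zero →] ((- (- (- a))) + 0)  →  (- (- (- a)))
4. [neg_neg →] (- (- (- a)))  →  (- a);  cost 3 ≤ 3, done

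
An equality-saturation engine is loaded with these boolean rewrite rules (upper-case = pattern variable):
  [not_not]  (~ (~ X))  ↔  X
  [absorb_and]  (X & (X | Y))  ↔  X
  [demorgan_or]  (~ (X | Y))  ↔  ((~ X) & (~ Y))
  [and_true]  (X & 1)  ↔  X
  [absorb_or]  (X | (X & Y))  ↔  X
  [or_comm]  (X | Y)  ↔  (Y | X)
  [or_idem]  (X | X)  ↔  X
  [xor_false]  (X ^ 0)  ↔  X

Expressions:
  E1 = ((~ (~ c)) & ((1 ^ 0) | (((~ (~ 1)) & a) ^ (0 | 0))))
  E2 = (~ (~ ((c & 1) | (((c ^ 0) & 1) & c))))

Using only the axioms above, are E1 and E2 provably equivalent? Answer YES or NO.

YES

1. [not_not →] (~ (~ 1))  →  1;  E1 = ((~ (~ c)) & ((1 ^ 0) | ((1 & a) ^ (0 | 0))))
2. [or_idem →] (0 | 0)  →  0;  E1 = ((~ (~ c)) & ((1 ^ 0) | ((1 & a) ^ 0)))
3. [xor_false →] (1 ^ 0)  →  1;  E1 = ((~ (~ c)) & (1 | ((1 & a) ^ 0)))
4. [xor_false →] ((1 & a) ^ 0)  →  (1 & a);  E1 = ((~ (~ c)) & (1 | (1 & a)))
5. [absorb_or →] (1 | (1 & a))  →  1;  E1 = ((~ (~ c)) & 1)
6. [not_not →] (~ (~ c))  →  c;  E1 = (c & 1)
7. [not_not ←] (c & 1)  →  (~ (~ (c & 1)))
8. [absorb_or ←] (c & 1)  →  ((c & 1) | ((c & 1) & c));  E1 = (~ (~ ((c & 1) | ((c & 1) & c))))
9. [xor_false ←] c  →  (c ^ 0);  this is E2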